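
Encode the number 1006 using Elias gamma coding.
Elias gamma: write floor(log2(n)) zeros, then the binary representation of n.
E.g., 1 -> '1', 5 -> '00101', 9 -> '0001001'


num_bits = floor(log2(1006)) + 1 = 10
leading_zeros = num_bits - 1 = 9
binary(1006) = 1111101110

Elias gamma(1006) = '000000000' + '1111101110' = 0000000001111101110 (19 bits)


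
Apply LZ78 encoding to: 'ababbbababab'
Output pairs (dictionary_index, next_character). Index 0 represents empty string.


LZ78 encoding steps:
Dictionary: {0: ''}
Step 1: w='' (idx 0), next='a' -> output (0, 'a'), add 'a' as idx 1
Step 2: w='' (idx 0), next='b' -> output (0, 'b'), add 'b' as idx 2
Step 3: w='a' (idx 1), next='b' -> output (1, 'b'), add 'ab' as idx 3
Step 4: w='b' (idx 2), next='b' -> output (2, 'b'), add 'bb' as idx 4
Step 5: w='ab' (idx 3), next='a' -> output (3, 'a'), add 'aba' as idx 5
Step 6: w='b' (idx 2), next='a' -> output (2, 'a'), add 'ba' as idx 6
Step 7: w='b' (idx 2), end of input -> output (2, '')


Encoded: [(0, 'a'), (0, 'b'), (1, 'b'), (2, 'b'), (3, 'a'), (2, 'a'), (2, '')]


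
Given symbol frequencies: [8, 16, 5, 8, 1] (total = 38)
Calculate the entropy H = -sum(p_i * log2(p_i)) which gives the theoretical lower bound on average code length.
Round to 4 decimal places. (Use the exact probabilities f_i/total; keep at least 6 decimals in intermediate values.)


Per-symbol terms -p_i * log2(p_i) with p_i = f_i/38:
  p = 8/38 = 0.210526: log2(p) = -2.247928, -p*log2(p) = 0.473248
  p = 16/38 = 0.421053: log2(p) = -1.247928, -p*log2(p) = 0.525443
  p = 5/38 = 0.131579: log2(p) = -2.925999, -p*log2(p) = 0.385000
  p = 8/38 = 0.210526: log2(p) = -2.247928, -p*log2(p) = 0.473248
  p = 1/38 = 0.026316: log2(p) = -5.247928, -p*log2(p) = 0.138103
H = 0.473248 + 0.525443 + 0.385000 + 0.473248 + 0.138103 = 1.995042

H = 1.995 bits/symbol


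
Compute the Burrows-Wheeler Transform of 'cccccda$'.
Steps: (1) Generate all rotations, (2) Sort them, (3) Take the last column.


Rotations (sorted):
  0: $cccccda -> last char: a
  1: a$cccccd -> last char: d
  2: cccccda$ -> last char: $
  3: ccccda$c -> last char: c
  4: cccda$cc -> last char: c
  5: ccda$ccc -> last char: c
  6: cda$cccc -> last char: c
  7: da$ccccc -> last char: c


BWT = ad$ccccc


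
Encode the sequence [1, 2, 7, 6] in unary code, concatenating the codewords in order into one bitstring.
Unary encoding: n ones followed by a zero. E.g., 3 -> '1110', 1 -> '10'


Encode each number as n ones followed by a terminating 0:
  1 -> 10 (2 bits)
  2 -> 110 (3 bits)
  7 -> 11111110 (8 bits)
  6 -> 1111110 (7 bits)
Total length = 2 + 3 + 8 + 7 = 20 bits.

Unary([1, 2, 7, 6]) = 10110111111101111110 (20 bits)


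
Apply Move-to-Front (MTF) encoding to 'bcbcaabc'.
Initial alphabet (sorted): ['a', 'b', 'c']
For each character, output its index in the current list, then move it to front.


MTF encoding:
'b': index 1 in ['a', 'b', 'c'] -> ['b', 'a', 'c']
'c': index 2 in ['b', 'a', 'c'] -> ['c', 'b', 'a']
'b': index 1 in ['c', 'b', 'a'] -> ['b', 'c', 'a']
'c': index 1 in ['b', 'c', 'a'] -> ['c', 'b', 'a']
'a': index 2 in ['c', 'b', 'a'] -> ['a', 'c', 'b']
'a': index 0 in ['a', 'c', 'b'] -> ['a', 'c', 'b']
'b': index 2 in ['a', 'c', 'b'] -> ['b', 'a', 'c']
'c': index 2 in ['b', 'a', 'c'] -> ['c', 'b', 'a']


Output: [1, 2, 1, 1, 2, 0, 2, 2]


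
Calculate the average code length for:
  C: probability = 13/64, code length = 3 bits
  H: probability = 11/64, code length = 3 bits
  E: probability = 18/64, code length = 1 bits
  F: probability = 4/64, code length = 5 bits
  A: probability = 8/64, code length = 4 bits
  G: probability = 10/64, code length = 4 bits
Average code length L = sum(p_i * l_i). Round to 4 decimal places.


Weighted contributions p_i * l_i:
  C: (13/64) * 3 = 39/64
  H: (11/64) * 3 = 33/64
  E: (18/64) * 1 = 18/64
  F: (4/64) * 5 = 20/64
  A: (8/64) * 4 = 32/64
  G: (10/64) * 4 = 40/64
Sum = (39 + 33 + 18 + 20 + 32 + 40)/64 = 182/64

L = 182/64 = 2.8438 bits/symbol


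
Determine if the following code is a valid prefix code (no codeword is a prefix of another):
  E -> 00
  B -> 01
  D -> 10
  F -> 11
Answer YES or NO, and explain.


Checking each pair (does one codeword prefix another?):
  E='00' vs B='01': no prefix
  E='00' vs D='10': no prefix
  E='00' vs F='11': no prefix
  B='01' vs E='00': no prefix
  B='01' vs D='10': no prefix
  B='01' vs F='11': no prefix
  D='10' vs E='00': no prefix
  D='10' vs B='01': no prefix
  D='10' vs F='11': no prefix
  F='11' vs E='00': no prefix
  F='11' vs B='01': no prefix
  F='11' vs D='10': no prefix
No violation found over all pairs.

YES -- this is a valid prefix code. No codeword is a prefix of any other codeword.


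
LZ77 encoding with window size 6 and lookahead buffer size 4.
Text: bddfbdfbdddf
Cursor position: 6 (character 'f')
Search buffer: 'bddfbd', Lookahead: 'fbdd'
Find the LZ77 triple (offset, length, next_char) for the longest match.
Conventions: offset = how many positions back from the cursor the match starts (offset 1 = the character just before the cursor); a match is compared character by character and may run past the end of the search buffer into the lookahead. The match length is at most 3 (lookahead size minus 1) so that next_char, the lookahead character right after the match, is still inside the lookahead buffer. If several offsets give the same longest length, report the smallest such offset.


Try each offset into the search buffer:
  offset=1 (pos 5, char 'd'): match length 0
  offset=2 (pos 4, char 'b'): match length 0
  offset=3 (pos 3, char 'f'): match length 3
  offset=4 (pos 2, char 'd'): match length 0
  offset=5 (pos 1, char 'd'): match length 0
  offset=6 (pos 0, char 'b'): match length 0
Longest match has length 3 at offset 3.
next_char = character at position 6 + 3 = 9 -> 'd'

Best match: offset=3, length=3 (matching 'fbd' starting at position 3)
LZ77 triple: (3, 3, 'd')


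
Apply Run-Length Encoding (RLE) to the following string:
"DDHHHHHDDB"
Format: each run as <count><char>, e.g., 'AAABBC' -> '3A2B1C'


Scanning runs left to right:
  i=0: run of 'D' x 2 -> '2D'
  i=2: run of 'H' x 5 -> '5H'
  i=7: run of 'D' x 2 -> '2D'
  i=9: run of 'B' x 1 -> '1B'

RLE = 2D5H2D1B


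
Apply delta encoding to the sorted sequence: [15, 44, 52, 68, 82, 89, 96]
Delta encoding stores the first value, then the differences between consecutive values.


First value: 15
Deltas:
  44 - 15 = 29
  52 - 44 = 8
  68 - 52 = 16
  82 - 68 = 14
  89 - 82 = 7
  96 - 89 = 7


Delta encoded: [15, 29, 8, 16, 14, 7, 7]


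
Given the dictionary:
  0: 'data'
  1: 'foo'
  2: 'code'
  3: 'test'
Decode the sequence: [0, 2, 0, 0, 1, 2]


Look up each index in the dictionary:
  0 -> 'data'
  2 -> 'code'
  0 -> 'data'
  0 -> 'data'
  1 -> 'foo'
  2 -> 'code'

Decoded: "data code data data foo code"


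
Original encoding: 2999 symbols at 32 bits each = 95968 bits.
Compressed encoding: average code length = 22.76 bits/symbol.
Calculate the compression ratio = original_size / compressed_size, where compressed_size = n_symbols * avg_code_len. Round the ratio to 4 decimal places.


original_size = n_symbols * orig_bits = 2999 * 32 = 95968 bits
compressed_size = n_symbols * avg_code_len = 2999 * 22.76 = 68257.24 bits
ratio = original_size / compressed_size = 95968 / 68257.24 = 1.406

Compression ratio = 1.406


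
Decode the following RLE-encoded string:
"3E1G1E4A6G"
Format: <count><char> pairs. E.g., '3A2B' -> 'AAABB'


Expanding each <count><char> pair:
  3E -> 'EEE'
  1G -> 'G'
  1E -> 'E'
  4A -> 'AAAA'
  6G -> 'GGGGGG'

Decoded = EEEGEAAAAGGGGGG


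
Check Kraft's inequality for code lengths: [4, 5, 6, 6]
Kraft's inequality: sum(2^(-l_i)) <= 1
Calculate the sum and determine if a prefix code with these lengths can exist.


Sum = 2^(-4) + 2^(-5) + 2^(-6) + 2^(-6)
    = 0.0625 + 0.03125 + 0.015625 + 0.015625
    = 8/64 = 0.125
Since 0.125 <= 1, Kraft's inequality IS satisfied.
A prefix code with these lengths CAN exist.

Kraft sum = 0.125. Satisfied.


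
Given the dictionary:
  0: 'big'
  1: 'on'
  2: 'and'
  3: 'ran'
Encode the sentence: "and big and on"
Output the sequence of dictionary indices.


Look up each word in the dictionary:
  'and' -> 2
  'big' -> 0
  'and' -> 2
  'on' -> 1

Encoded: [2, 0, 2, 1]


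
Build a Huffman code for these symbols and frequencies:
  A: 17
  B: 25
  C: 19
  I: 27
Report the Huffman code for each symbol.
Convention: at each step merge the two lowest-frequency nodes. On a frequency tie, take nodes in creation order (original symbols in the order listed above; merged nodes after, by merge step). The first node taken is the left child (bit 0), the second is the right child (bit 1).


Huffman tree construction:
Step 1: Merge A(17) + C(19) = 36
Step 2: Merge B(25) + I(27) = 52
Step 3: Merge (A+C)(36) + (B+I)(52) = 88
Read each symbol's code off the tree from the root (left child = 0, right child = 1).

Codes:
  A: 00 (length 2)
  B: 10 (length 2)
  C: 01 (length 2)
  I: 11 (length 2)
Average code length: 176/88 = 2.0000 bits/symbol


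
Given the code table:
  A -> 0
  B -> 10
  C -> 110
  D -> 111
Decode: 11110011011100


Decoding:
111 -> D
10 -> B
0 -> A
110 -> C
111 -> D
0 -> A
0 -> A


Result: DBACDAA


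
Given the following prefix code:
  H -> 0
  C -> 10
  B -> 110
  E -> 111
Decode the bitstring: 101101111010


Decoding step by step:
Bits 10 -> C
Bits 110 -> B
Bits 111 -> E
Bits 10 -> C
Bits 10 -> C


Decoded message: CBECC


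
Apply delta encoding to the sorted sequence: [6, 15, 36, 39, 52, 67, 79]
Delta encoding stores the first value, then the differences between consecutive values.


First value: 6
Deltas:
  15 - 6 = 9
  36 - 15 = 21
  39 - 36 = 3
  52 - 39 = 13
  67 - 52 = 15
  79 - 67 = 12


Delta encoded: [6, 9, 21, 3, 13, 15, 12]


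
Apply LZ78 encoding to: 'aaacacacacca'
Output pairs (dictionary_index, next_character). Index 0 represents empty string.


LZ78 encoding steps:
Dictionary: {0: ''}
Step 1: w='' (idx 0), next='a' -> output (0, 'a'), add 'a' as idx 1
Step 2: w='a' (idx 1), next='a' -> output (1, 'a'), add 'aa' as idx 2
Step 3: w='' (idx 0), next='c' -> output (0, 'c'), add 'c' as idx 3
Step 4: w='a' (idx 1), next='c' -> output (1, 'c'), add 'ac' as idx 4
Step 5: w='ac' (idx 4), next='a' -> output (4, 'a'), add 'aca' as idx 5
Step 6: w='c' (idx 3), next='c' -> output (3, 'c'), add 'cc' as idx 6
Step 7: w='a' (idx 1), end of input -> output (1, '')


Encoded: [(0, 'a'), (1, 'a'), (0, 'c'), (1, 'c'), (4, 'a'), (3, 'c'), (1, '')]


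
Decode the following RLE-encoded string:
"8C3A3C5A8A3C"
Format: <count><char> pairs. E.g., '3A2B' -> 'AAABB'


Expanding each <count><char> pair:
  8C -> 'CCCCCCCC'
  3A -> 'AAA'
  3C -> 'CCC'
  5A -> 'AAAAA'
  8A -> 'AAAAAAAA'
  3C -> 'CCC'

Decoded = CCCCCCCCAAACCCAAAAAAAAAAAAACCC


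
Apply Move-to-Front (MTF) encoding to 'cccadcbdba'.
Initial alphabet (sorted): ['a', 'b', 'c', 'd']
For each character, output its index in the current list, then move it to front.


MTF encoding:
'c': index 2 in ['a', 'b', 'c', 'd'] -> ['c', 'a', 'b', 'd']
'c': index 0 in ['c', 'a', 'b', 'd'] -> ['c', 'a', 'b', 'd']
'c': index 0 in ['c', 'a', 'b', 'd'] -> ['c', 'a', 'b', 'd']
'a': index 1 in ['c', 'a', 'b', 'd'] -> ['a', 'c', 'b', 'd']
'd': index 3 in ['a', 'c', 'b', 'd'] -> ['d', 'a', 'c', 'b']
'c': index 2 in ['d', 'a', 'c', 'b'] -> ['c', 'd', 'a', 'b']
'b': index 3 in ['c', 'd', 'a', 'b'] -> ['b', 'c', 'd', 'a']
'd': index 2 in ['b', 'c', 'd', 'a'] -> ['d', 'b', 'c', 'a']
'b': index 1 in ['d', 'b', 'c', 'a'] -> ['b', 'd', 'c', 'a']
'a': index 3 in ['b', 'd', 'c', 'a'] -> ['a', 'b', 'd', 'c']


Output: [2, 0, 0, 1, 3, 2, 3, 2, 1, 3]


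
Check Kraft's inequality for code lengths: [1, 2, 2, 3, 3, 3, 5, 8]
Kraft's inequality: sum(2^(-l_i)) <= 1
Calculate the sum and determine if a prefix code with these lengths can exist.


Sum = 2^(-1) + 2^(-2) + 2^(-2) + 2^(-3) + 2^(-3) + 2^(-3) + 2^(-5) + 2^(-8)
    = 0.5 + 0.25 + 0.25 + 0.125 + 0.125 + 0.125 + 0.03125 + 0.00390625
    = 361/256 = 1.41015625
Since 1.41015625 > 1, Kraft's inequality is NOT satisfied.
A prefix code with these lengths CANNOT exist.

Kraft sum = 1.41015625. Not satisfied.


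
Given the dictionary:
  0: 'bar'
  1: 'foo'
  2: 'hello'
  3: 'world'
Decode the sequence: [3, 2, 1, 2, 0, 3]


Look up each index in the dictionary:
  3 -> 'world'
  2 -> 'hello'
  1 -> 'foo'
  2 -> 'hello'
  0 -> 'bar'
  3 -> 'world'

Decoded: "world hello foo hello bar world"


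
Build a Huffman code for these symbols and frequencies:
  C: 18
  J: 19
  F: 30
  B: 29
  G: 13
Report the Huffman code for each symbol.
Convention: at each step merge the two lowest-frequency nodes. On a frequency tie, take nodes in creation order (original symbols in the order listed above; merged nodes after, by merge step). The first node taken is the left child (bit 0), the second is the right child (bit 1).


Huffman tree construction:
Step 1: Merge G(13) + C(18) = 31
Step 2: Merge J(19) + B(29) = 48
Step 3: Merge F(30) + (G+C)(31) = 61
Step 4: Merge (J+B)(48) + (F+(G+C))(61) = 109
Read each symbol's code off the tree from the root (left child = 0, right child = 1).

Codes:
  C: 111 (length 3)
  J: 00 (length 2)
  F: 10 (length 2)
  B: 01 (length 2)
  G: 110 (length 3)
Average code length: 249/109 = 2.2844 bits/symbol


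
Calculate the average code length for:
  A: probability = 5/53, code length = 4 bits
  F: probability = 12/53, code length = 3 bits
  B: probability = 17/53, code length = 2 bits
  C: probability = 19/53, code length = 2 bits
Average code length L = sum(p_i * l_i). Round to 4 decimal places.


Weighted contributions p_i * l_i:
  A: (5/53) * 4 = 20/53
  F: (12/53) * 3 = 36/53
  B: (17/53) * 2 = 34/53
  C: (19/53) * 2 = 38/53
Sum = (20 + 36 + 34 + 38)/53 = 128/53

L = 128/53 = 2.4151 bits/symbol


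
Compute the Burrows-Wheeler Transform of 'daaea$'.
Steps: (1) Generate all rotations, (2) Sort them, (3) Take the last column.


Rotations (sorted):
  0: $daaea -> last char: a
  1: a$daae -> last char: e
  2: aaea$d -> last char: d
  3: aea$da -> last char: a
  4: daaea$ -> last char: $
  5: ea$daa -> last char: a


BWT = aeda$a


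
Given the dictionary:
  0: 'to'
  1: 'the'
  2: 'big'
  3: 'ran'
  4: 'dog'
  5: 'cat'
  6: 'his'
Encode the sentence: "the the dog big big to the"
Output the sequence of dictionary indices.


Look up each word in the dictionary:
  'the' -> 1
  'the' -> 1
  'dog' -> 4
  'big' -> 2
  'big' -> 2
  'to' -> 0
  'the' -> 1

Encoded: [1, 1, 4, 2, 2, 0, 1]


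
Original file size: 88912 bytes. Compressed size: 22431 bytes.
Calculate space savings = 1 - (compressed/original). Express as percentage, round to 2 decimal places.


ratio = compressed/original = 22431/88912 = 0.252283
savings = 1 - ratio = 1 - 0.252283 = 0.747717
as a percentage: 0.747717 * 100 = 74.77%

Space savings = 1 - 22431/88912 = 74.77%


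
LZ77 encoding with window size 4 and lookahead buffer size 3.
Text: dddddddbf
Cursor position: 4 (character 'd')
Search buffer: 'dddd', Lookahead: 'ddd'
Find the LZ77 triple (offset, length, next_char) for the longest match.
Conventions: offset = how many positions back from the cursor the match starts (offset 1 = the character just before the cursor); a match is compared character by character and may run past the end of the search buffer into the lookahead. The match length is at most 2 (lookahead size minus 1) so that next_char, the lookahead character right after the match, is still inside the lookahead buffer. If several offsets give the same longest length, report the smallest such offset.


Try each offset into the search buffer:
  offset=1 (pos 3, char 'd'): match length 2
  offset=2 (pos 2, char 'd'): match length 2
  offset=3 (pos 1, char 'd'): match length 2
  offset=4 (pos 0, char 'd'): match length 2
Longest match has length 2, found at offsets 1, 2, 3, 4; take the smallest, offset 1.
next_char = character at position 4 + 2 = 6 -> 'd'

Best match: offset=1, length=2 (matching 'dd' starting at position 3)
LZ77 triple: (1, 2, 'd')


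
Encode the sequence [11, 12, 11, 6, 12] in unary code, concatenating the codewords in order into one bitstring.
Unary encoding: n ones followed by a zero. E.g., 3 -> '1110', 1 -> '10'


Encode each number as n ones followed by a terminating 0:
  11 -> 111111111110 (12 bits)
  12 -> 1111111111110 (13 bits)
  11 -> 111111111110 (12 bits)
  6 -> 1111110 (7 bits)
  12 -> 1111111111110 (13 bits)
Total length = 12 + 13 + 12 + 7 + 13 = 57 bits.

Unary([11, 12, 11, 6, 12]) = 111111111110111111111111011111111111011111101111111111110 (57 bits)


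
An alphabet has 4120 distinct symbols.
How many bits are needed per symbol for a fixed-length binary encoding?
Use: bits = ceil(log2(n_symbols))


log2(4120) = 12.0084
Bracket: 2^12 = 4096 < 4120 <= 2^13 = 8192
So ceil(log2(4120)) = 13

bits = ceil(log2(4120)) = ceil(12.0084) = 13 bits


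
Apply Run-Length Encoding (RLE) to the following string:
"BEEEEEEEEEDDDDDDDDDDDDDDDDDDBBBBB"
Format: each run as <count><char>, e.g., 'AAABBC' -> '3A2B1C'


Scanning runs left to right:
  i=0: run of 'B' x 1 -> '1B'
  i=1: run of 'E' x 9 -> '9E'
  i=10: run of 'D' x 18 -> '18D'
  i=28: run of 'B' x 5 -> '5B'

RLE = 1B9E18D5B


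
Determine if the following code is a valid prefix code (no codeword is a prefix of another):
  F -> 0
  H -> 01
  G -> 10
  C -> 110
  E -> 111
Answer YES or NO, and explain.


Checking each pair (does one codeword prefix another?):
  F='0' vs H='01': prefix -- VIOLATION

NO -- this is NOT a valid prefix code. F (0) is a prefix of H (01).


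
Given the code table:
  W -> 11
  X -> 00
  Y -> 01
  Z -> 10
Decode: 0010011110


Decoding:
00 -> X
10 -> Z
01 -> Y
11 -> W
10 -> Z


Result: XZYWZ


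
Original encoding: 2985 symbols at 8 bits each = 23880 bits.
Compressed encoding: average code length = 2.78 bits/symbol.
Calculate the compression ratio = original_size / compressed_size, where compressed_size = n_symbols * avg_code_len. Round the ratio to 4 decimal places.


original_size = n_symbols * orig_bits = 2985 * 8 = 23880 bits
compressed_size = n_symbols * avg_code_len = 2985 * 2.78 = 8298.3 bits
ratio = original_size / compressed_size = 23880 / 8298.3 = 2.8777

Compression ratio = 2.8777


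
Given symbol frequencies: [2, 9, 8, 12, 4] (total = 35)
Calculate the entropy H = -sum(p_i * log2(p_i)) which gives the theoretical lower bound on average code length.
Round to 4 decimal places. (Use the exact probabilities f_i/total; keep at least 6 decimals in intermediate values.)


Per-symbol terms -p_i * log2(p_i) with p_i = f_i/35:
  p = 2/35 = 0.057143: log2(p) = -4.129283, -p*log2(p) = 0.235959
  p = 9/35 = 0.257143: log2(p) = -1.959358, -p*log2(p) = 0.503835
  p = 8/35 = 0.228571: log2(p) = -2.129283, -p*log2(p) = 0.486693
  p = 12/35 = 0.342857: log2(p) = -1.544321, -p*log2(p) = 0.529481
  p = 4/35 = 0.114286: log2(p) = -3.129283, -p*log2(p) = 0.357632
H = 0.235959 + 0.503835 + 0.486693 + 0.529481 + 0.357632 = 2.113600

H = 2.1136 bits/symbol


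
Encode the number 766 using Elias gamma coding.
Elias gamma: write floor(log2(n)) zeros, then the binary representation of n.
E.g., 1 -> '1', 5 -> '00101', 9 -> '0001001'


num_bits = floor(log2(766)) + 1 = 10
leading_zeros = num_bits - 1 = 9
binary(766) = 1011111110

Elias gamma(766) = '000000000' + '1011111110' = 0000000001011111110 (19 bits)


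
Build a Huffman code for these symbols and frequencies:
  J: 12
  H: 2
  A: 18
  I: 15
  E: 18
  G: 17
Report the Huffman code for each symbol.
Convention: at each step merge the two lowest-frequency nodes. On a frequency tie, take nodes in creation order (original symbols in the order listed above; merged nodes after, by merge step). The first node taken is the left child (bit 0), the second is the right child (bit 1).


Huffman tree construction:
Step 1: Merge H(2) + J(12) = 14
Step 2: Merge (H+J)(14) + I(15) = 29
Step 3: Merge G(17) + A(18) = 35
Step 4: Merge E(18) + ((H+J)+I)(29) = 47
Step 5: Merge (G+A)(35) + (E+((H+J)+I))(47) = 82
Read each symbol's code off the tree from the root (left child = 0, right child = 1).

Codes:
  J: 1101 (length 4)
  H: 1100 (length 4)
  A: 01 (length 2)
  I: 111 (length 3)
  E: 10 (length 2)
  G: 00 (length 2)
Average code length: 207/82 = 2.5244 bits/symbol


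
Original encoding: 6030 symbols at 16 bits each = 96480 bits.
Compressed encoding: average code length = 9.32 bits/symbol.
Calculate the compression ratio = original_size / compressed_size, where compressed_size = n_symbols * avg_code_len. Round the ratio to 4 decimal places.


original_size = n_symbols * orig_bits = 6030 * 16 = 96480 bits
compressed_size = n_symbols * avg_code_len = 6030 * 9.32 = 56199.6 bits
ratio = original_size / compressed_size = 96480 / 56199.6 = 1.7167

Compression ratio = 1.7167


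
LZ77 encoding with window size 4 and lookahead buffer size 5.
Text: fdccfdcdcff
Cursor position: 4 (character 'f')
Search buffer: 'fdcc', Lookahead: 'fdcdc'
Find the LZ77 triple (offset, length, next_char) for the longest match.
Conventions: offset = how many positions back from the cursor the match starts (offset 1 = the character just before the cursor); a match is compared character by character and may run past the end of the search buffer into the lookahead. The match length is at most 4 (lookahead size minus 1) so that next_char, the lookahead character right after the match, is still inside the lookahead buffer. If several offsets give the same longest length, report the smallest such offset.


Try each offset into the search buffer:
  offset=1 (pos 3, char 'c'): match length 0
  offset=2 (pos 2, char 'c'): match length 0
  offset=3 (pos 1, char 'd'): match length 0
  offset=4 (pos 0, char 'f'): match length 3
Longest match has length 3 at offset 4.
next_char = character at position 4 + 3 = 7 -> 'd'

Best match: offset=4, length=3 (matching 'fdc' starting at position 0)
LZ77 triple: (4, 3, 'd')


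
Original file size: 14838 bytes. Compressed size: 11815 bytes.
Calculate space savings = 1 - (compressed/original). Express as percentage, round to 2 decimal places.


ratio = compressed/original = 11815/14838 = 0.796266
savings = 1 - ratio = 1 - 0.796266 = 0.203734
as a percentage: 0.203734 * 100 = 20.37%

Space savings = 1 - 11815/14838 = 20.37%


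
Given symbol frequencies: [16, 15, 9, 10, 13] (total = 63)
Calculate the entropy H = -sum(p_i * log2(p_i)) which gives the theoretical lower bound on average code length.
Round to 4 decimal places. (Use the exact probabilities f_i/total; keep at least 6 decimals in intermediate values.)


Per-symbol terms -p_i * log2(p_i) with p_i = f_i/63:
  p = 16/63 = 0.253968: log2(p) = -1.977280, -p*log2(p) = 0.502166
  p = 15/63 = 0.238095: log2(p) = -2.070389, -p*log2(p) = 0.492950
  p = 9/63 = 0.142857: log2(p) = -2.807355, -p*log2(p) = 0.401051
  p = 10/63 = 0.158730: log2(p) = -2.655352, -p*log2(p) = 0.421484
  p = 13/63 = 0.206349: log2(p) = -2.276840, -p*log2(p) = 0.469824
H = 0.502166 + 0.492950 + 0.401051 + 0.421484 + 0.469824 = 2.287475

H = 2.2875 bits/symbol


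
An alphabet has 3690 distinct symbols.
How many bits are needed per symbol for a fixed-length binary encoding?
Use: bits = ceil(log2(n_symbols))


log2(3690) = 11.8494
Bracket: 2^11 = 2048 < 3690 <= 2^12 = 4096
So ceil(log2(3690)) = 12

bits = ceil(log2(3690)) = ceil(11.8494) = 12 bits


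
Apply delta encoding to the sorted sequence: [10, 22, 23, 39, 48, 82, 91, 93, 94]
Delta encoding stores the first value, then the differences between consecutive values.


First value: 10
Deltas:
  22 - 10 = 12
  23 - 22 = 1
  39 - 23 = 16
  48 - 39 = 9
  82 - 48 = 34
  91 - 82 = 9
  93 - 91 = 2
  94 - 93 = 1


Delta encoded: [10, 12, 1, 16, 9, 34, 9, 2, 1]


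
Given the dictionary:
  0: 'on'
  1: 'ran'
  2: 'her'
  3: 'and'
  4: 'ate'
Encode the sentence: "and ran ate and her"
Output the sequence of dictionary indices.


Look up each word in the dictionary:
  'and' -> 3
  'ran' -> 1
  'ate' -> 4
  'and' -> 3
  'her' -> 2

Encoded: [3, 1, 4, 3, 2]


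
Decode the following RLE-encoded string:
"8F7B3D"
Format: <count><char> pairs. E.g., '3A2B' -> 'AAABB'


Expanding each <count><char> pair:
  8F -> 'FFFFFFFF'
  7B -> 'BBBBBBB'
  3D -> 'DDD'

Decoded = FFFFFFFFBBBBBBBDDD


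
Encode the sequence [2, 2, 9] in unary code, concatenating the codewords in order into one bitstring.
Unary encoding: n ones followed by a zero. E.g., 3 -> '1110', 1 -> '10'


Encode each number as n ones followed by a terminating 0:
  2 -> 110 (3 bits)
  2 -> 110 (3 bits)
  9 -> 1111111110 (10 bits)
Total length = 3 + 3 + 10 = 16 bits.

Unary([2, 2, 9]) = 1101101111111110 (16 bits)


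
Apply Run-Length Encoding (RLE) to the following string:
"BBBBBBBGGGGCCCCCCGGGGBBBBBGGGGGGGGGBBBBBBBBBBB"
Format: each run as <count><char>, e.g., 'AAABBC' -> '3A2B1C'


Scanning runs left to right:
  i=0: run of 'B' x 7 -> '7B'
  i=7: run of 'G' x 4 -> '4G'
  i=11: run of 'C' x 6 -> '6C'
  i=17: run of 'G' x 4 -> '4G'
  i=21: run of 'B' x 5 -> '5B'
  i=26: run of 'G' x 9 -> '9G'
  i=35: run of 'B' x 11 -> '11B'

RLE = 7B4G6C4G5B9G11B


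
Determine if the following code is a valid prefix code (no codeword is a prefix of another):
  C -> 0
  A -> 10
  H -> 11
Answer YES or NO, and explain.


Checking each pair (does one codeword prefix another?):
  C='0' vs A='10': no prefix
  C='0' vs H='11': no prefix
  A='10' vs C='0': no prefix
  A='10' vs H='11': no prefix
  H='11' vs C='0': no prefix
  H='11' vs A='10': no prefix
No violation found over all pairs.

YES -- this is a valid prefix code. No codeword is a prefix of any other codeword.


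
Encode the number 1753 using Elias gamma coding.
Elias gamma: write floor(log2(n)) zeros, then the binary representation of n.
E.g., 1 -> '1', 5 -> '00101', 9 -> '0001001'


num_bits = floor(log2(1753)) + 1 = 11
leading_zeros = num_bits - 1 = 10
binary(1753) = 11011011001

Elias gamma(1753) = '0000000000' + '11011011001' = 000000000011011011001 (21 bits)


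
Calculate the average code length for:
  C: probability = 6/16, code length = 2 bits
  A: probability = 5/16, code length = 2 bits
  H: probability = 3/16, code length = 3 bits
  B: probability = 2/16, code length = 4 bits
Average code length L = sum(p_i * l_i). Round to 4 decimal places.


Weighted contributions p_i * l_i:
  C: (6/16) * 2 = 12/16
  A: (5/16) * 2 = 10/16
  H: (3/16) * 3 = 9/16
  B: (2/16) * 4 = 8/16
Sum = (12 + 10 + 9 + 8)/16 = 39/16

L = 39/16 = 2.4375 bits/symbol


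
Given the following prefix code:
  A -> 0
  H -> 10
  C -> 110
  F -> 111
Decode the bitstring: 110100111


Decoding step by step:
Bits 110 -> C
Bits 10 -> H
Bits 0 -> A
Bits 111 -> F


Decoded message: CHAF


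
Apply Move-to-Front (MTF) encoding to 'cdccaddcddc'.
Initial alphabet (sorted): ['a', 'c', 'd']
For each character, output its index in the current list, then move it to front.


MTF encoding:
'c': index 1 in ['a', 'c', 'd'] -> ['c', 'a', 'd']
'd': index 2 in ['c', 'a', 'd'] -> ['d', 'c', 'a']
'c': index 1 in ['d', 'c', 'a'] -> ['c', 'd', 'a']
'c': index 0 in ['c', 'd', 'a'] -> ['c', 'd', 'a']
'a': index 2 in ['c', 'd', 'a'] -> ['a', 'c', 'd']
'd': index 2 in ['a', 'c', 'd'] -> ['d', 'a', 'c']
'd': index 0 in ['d', 'a', 'c'] -> ['d', 'a', 'c']
'c': index 2 in ['d', 'a', 'c'] -> ['c', 'd', 'a']
'd': index 1 in ['c', 'd', 'a'] -> ['d', 'c', 'a']
'd': index 0 in ['d', 'c', 'a'] -> ['d', 'c', 'a']
'c': index 1 in ['d', 'c', 'a'] -> ['c', 'd', 'a']


Output: [1, 2, 1, 0, 2, 2, 0, 2, 1, 0, 1]


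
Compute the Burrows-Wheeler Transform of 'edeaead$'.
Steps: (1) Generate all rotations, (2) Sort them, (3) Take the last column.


Rotations (sorted):
  0: $edeaead -> last char: d
  1: ad$edeae -> last char: e
  2: aead$ede -> last char: e
  3: d$edeaea -> last char: a
  4: deaead$e -> last char: e
  5: ead$edea -> last char: a
  6: eaead$ed -> last char: d
  7: edeaead$ -> last char: $


BWT = deeaead$


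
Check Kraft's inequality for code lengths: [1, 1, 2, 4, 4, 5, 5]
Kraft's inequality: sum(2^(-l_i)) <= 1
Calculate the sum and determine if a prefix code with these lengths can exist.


Sum = 2^(-1) + 2^(-1) + 2^(-2) + 2^(-4) + 2^(-4) + 2^(-5) + 2^(-5)
    = 0.5 + 0.5 + 0.25 + 0.0625 + 0.0625 + 0.03125 + 0.03125
    = 46/32 = 1.4375
Since 1.4375 > 1, Kraft's inequality is NOT satisfied.
A prefix code with these lengths CANNOT exist.

Kraft sum = 1.4375. Not satisfied.


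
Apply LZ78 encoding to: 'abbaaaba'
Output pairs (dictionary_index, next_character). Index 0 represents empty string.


LZ78 encoding steps:
Dictionary: {0: ''}
Step 1: w='' (idx 0), next='a' -> output (0, 'a'), add 'a' as idx 1
Step 2: w='' (idx 0), next='b' -> output (0, 'b'), add 'b' as idx 2
Step 3: w='b' (idx 2), next='a' -> output (2, 'a'), add 'ba' as idx 3
Step 4: w='a' (idx 1), next='a' -> output (1, 'a'), add 'aa' as idx 4
Step 5: w='ba' (idx 3), end of input -> output (3, '')


Encoded: [(0, 'a'), (0, 'b'), (2, 'a'), (1, 'a'), (3, '')]


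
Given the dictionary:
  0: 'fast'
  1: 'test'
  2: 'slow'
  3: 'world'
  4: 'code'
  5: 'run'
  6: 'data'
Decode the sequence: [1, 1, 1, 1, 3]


Look up each index in the dictionary:
  1 -> 'test'
  1 -> 'test'
  1 -> 'test'
  1 -> 'test'
  3 -> 'world'

Decoded: "test test test test world"


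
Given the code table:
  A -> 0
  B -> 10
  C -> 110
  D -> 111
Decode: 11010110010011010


Decoding:
110 -> C
10 -> B
110 -> C
0 -> A
10 -> B
0 -> A
110 -> C
10 -> B


Result: CBCABACB


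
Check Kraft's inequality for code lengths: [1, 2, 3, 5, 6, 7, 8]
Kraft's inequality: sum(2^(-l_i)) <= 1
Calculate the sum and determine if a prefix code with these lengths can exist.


Sum = 2^(-1) + 2^(-2) + 2^(-3) + 2^(-5) + 2^(-6) + 2^(-7) + 2^(-8)
    = 0.5 + 0.25 + 0.125 + 0.03125 + 0.015625 + 0.0078125 + 0.00390625
    = 239/256 = 0.93359375
Since 0.93359375 <= 1, Kraft's inequality IS satisfied.
A prefix code with these lengths CAN exist.

Kraft sum = 0.93359375. Satisfied.


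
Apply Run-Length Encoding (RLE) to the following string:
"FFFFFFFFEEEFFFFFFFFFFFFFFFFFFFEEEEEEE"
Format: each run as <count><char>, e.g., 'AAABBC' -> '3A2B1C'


Scanning runs left to right:
  i=0: run of 'F' x 8 -> '8F'
  i=8: run of 'E' x 3 -> '3E'
  i=11: run of 'F' x 19 -> '19F'
  i=30: run of 'E' x 7 -> '7E'

RLE = 8F3E19F7E


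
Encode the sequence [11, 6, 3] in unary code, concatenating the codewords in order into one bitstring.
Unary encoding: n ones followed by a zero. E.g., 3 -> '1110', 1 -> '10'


Encode each number as n ones followed by a terminating 0:
  11 -> 111111111110 (12 bits)
  6 -> 1111110 (7 bits)
  3 -> 1110 (4 bits)
Total length = 12 + 7 + 4 = 23 bits.

Unary([11, 6, 3]) = 11111111111011111101110 (23 bits)


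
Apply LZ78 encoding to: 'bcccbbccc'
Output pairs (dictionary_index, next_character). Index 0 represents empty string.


LZ78 encoding steps:
Dictionary: {0: ''}
Step 1: w='' (idx 0), next='b' -> output (0, 'b'), add 'b' as idx 1
Step 2: w='' (idx 0), next='c' -> output (0, 'c'), add 'c' as idx 2
Step 3: w='c' (idx 2), next='c' -> output (2, 'c'), add 'cc' as idx 3
Step 4: w='b' (idx 1), next='b' -> output (1, 'b'), add 'bb' as idx 4
Step 5: w='cc' (idx 3), next='c' -> output (3, 'c'), add 'ccc' as idx 5


Encoded: [(0, 'b'), (0, 'c'), (2, 'c'), (1, 'b'), (3, 'c')]


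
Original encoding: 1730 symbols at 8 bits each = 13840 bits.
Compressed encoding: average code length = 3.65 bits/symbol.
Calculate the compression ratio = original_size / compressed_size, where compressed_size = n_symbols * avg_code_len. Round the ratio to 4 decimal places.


original_size = n_symbols * orig_bits = 1730 * 8 = 13840 bits
compressed_size = n_symbols * avg_code_len = 1730 * 3.65 = 6314.5 bits
ratio = original_size / compressed_size = 13840 / 6314.5 = 2.1918

Compression ratio = 2.1918


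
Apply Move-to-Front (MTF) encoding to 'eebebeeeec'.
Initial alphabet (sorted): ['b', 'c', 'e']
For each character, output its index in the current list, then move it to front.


MTF encoding:
'e': index 2 in ['b', 'c', 'e'] -> ['e', 'b', 'c']
'e': index 0 in ['e', 'b', 'c'] -> ['e', 'b', 'c']
'b': index 1 in ['e', 'b', 'c'] -> ['b', 'e', 'c']
'e': index 1 in ['b', 'e', 'c'] -> ['e', 'b', 'c']
'b': index 1 in ['e', 'b', 'c'] -> ['b', 'e', 'c']
'e': index 1 in ['b', 'e', 'c'] -> ['e', 'b', 'c']
'e': index 0 in ['e', 'b', 'c'] -> ['e', 'b', 'c']
'e': index 0 in ['e', 'b', 'c'] -> ['e', 'b', 'c']
'e': index 0 in ['e', 'b', 'c'] -> ['e', 'b', 'c']
'c': index 2 in ['e', 'b', 'c'] -> ['c', 'e', 'b']


Output: [2, 0, 1, 1, 1, 1, 0, 0, 0, 2]


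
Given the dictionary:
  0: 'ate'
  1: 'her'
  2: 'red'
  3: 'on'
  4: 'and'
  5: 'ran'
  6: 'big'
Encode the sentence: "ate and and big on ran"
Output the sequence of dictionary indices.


Look up each word in the dictionary:
  'ate' -> 0
  'and' -> 4
  'and' -> 4
  'big' -> 6
  'on' -> 3
  'ran' -> 5

Encoded: [0, 4, 4, 6, 3, 5]


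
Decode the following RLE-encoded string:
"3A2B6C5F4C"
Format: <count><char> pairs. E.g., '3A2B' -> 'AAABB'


Expanding each <count><char> pair:
  3A -> 'AAA'
  2B -> 'BB'
  6C -> 'CCCCCC'
  5F -> 'FFFFF'
  4C -> 'CCCC'

Decoded = AAABBCCCCCCFFFFFCCCC


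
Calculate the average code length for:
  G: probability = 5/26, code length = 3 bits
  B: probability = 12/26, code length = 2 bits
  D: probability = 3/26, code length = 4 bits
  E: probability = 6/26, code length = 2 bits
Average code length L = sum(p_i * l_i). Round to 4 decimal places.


Weighted contributions p_i * l_i:
  G: (5/26) * 3 = 15/26
  B: (12/26) * 2 = 24/26
  D: (3/26) * 4 = 12/26
  E: (6/26) * 2 = 12/26
Sum = (15 + 24 + 12 + 12)/26 = 63/26

L = 63/26 = 2.4231 bits/symbol


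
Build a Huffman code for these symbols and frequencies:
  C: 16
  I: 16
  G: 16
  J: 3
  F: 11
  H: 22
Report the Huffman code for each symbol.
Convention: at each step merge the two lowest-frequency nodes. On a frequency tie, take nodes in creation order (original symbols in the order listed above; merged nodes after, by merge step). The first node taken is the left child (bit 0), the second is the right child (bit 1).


Huffman tree construction:
Step 1: Merge J(3) + F(11) = 14
Step 2: Merge (J+F)(14) + C(16) = 30
Step 3: Merge I(16) + G(16) = 32
Step 4: Merge H(22) + ((J+F)+C)(30) = 52
Step 5: Merge (I+G)(32) + (H+((J+F)+C))(52) = 84
Read each symbol's code off the tree from the root (left child = 0, right child = 1).

Codes:
  C: 111 (length 3)
  I: 00 (length 2)
  G: 01 (length 2)
  J: 1100 (length 4)
  F: 1101 (length 4)
  H: 10 (length 2)
Average code length: 212/84 = 2.5238 bits/symbol


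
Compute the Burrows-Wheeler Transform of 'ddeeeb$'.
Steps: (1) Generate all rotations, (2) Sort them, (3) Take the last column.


Rotations (sorted):
  0: $ddeeeb -> last char: b
  1: b$ddeee -> last char: e
  2: ddeeeb$ -> last char: $
  3: deeeb$d -> last char: d
  4: eb$ddee -> last char: e
  5: eeb$dde -> last char: e
  6: eeeb$dd -> last char: d


BWT = be$deed


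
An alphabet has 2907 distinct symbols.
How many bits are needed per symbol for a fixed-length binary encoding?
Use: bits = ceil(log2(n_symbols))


log2(2907) = 11.5053
Bracket: 2^11 = 2048 < 2907 <= 2^12 = 4096
So ceil(log2(2907)) = 12

bits = ceil(log2(2907)) = ceil(11.5053) = 12 bits


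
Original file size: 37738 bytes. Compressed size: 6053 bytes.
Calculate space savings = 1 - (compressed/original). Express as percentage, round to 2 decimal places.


ratio = compressed/original = 6053/37738 = 0.160395
savings = 1 - ratio = 1 - 0.160395 = 0.839605
as a percentage: 0.839605 * 100 = 83.96%

Space savings = 1 - 6053/37738 = 83.96%


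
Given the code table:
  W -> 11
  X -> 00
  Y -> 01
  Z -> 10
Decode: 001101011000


Decoding:
00 -> X
11 -> W
01 -> Y
01 -> Y
10 -> Z
00 -> X


Result: XWYYZX


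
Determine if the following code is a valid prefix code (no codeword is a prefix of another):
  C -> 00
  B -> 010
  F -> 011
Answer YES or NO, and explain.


Checking each pair (does one codeword prefix another?):
  C='00' vs B='010': no prefix
  C='00' vs F='011': no prefix
  B='010' vs C='00': no prefix
  B='010' vs F='011': no prefix
  F='011' vs C='00': no prefix
  F='011' vs B='010': no prefix
No violation found over all pairs.

YES -- this is a valid prefix code. No codeword is a prefix of any other codeword.


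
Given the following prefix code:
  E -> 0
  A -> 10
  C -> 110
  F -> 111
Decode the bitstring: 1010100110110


Decoding step by step:
Bits 10 -> A
Bits 10 -> A
Bits 10 -> A
Bits 0 -> E
Bits 110 -> C
Bits 110 -> C


Decoded message: AAAECC


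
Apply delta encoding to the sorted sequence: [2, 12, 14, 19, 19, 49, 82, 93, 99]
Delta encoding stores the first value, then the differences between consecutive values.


First value: 2
Deltas:
  12 - 2 = 10
  14 - 12 = 2
  19 - 14 = 5
  19 - 19 = 0
  49 - 19 = 30
  82 - 49 = 33
  93 - 82 = 11
  99 - 93 = 6


Delta encoded: [2, 10, 2, 5, 0, 30, 33, 11, 6]


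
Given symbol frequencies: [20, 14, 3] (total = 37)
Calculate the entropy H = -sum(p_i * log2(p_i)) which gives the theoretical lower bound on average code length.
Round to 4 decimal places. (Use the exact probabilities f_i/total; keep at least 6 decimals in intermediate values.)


Per-symbol terms -p_i * log2(p_i) with p_i = f_i/37:
  p = 20/37 = 0.540541: log2(p) = -0.887525, -p*log2(p) = 0.479743
  p = 14/37 = 0.378378: log2(p) = -1.402098, -p*log2(p) = 0.530524
  p = 3/37 = 0.081081: log2(p) = -3.624491, -p*log2(p) = 0.293878
H = 0.479743 + 0.530524 + 0.293878 = 1.304145

H = 1.3041 bits/symbol


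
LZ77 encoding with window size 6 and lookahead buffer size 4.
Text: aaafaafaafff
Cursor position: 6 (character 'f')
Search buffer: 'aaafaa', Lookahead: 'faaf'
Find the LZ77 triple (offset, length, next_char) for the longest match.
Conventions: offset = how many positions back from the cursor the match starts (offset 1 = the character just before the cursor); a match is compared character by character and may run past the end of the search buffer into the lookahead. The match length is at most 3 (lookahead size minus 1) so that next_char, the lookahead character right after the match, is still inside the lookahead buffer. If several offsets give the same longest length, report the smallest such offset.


Try each offset into the search buffer:
  offset=1 (pos 5, char 'a'): match length 0
  offset=2 (pos 4, char 'a'): match length 0
  offset=3 (pos 3, char 'f'): match length 3
  offset=4 (pos 2, char 'a'): match length 0
  offset=5 (pos 1, char 'a'): match length 0
  offset=6 (pos 0, char 'a'): match length 0
Longest match has length 3 at offset 3.
next_char = character at position 6 + 3 = 9 -> 'f'

Best match: offset=3, length=3 (matching 'faa' starting at position 3)
LZ77 triple: (3, 3, 'f')


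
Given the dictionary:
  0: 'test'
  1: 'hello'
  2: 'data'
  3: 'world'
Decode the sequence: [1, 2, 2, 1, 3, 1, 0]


Look up each index in the dictionary:
  1 -> 'hello'
  2 -> 'data'
  2 -> 'data'
  1 -> 'hello'
  3 -> 'world'
  1 -> 'hello'
  0 -> 'test'

Decoded: "hello data data hello world hello test"


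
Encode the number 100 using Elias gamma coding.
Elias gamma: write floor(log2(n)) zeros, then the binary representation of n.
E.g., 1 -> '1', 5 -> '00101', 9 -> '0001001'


num_bits = floor(log2(100)) + 1 = 7
leading_zeros = num_bits - 1 = 6
binary(100) = 1100100

Elias gamma(100) = '000000' + '1100100' = 0000001100100 (13 bits)


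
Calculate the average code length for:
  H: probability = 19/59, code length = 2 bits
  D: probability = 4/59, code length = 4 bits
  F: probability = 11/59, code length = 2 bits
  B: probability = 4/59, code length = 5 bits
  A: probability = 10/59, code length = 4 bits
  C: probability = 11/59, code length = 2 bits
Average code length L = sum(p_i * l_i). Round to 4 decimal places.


Weighted contributions p_i * l_i:
  H: (19/59) * 2 = 38/59
  D: (4/59) * 4 = 16/59
  F: (11/59) * 2 = 22/59
  B: (4/59) * 5 = 20/59
  A: (10/59) * 4 = 40/59
  C: (11/59) * 2 = 22/59
Sum = (38 + 16 + 22 + 20 + 40 + 22)/59 = 158/59

L = 158/59 = 2.6780 bits/symbol


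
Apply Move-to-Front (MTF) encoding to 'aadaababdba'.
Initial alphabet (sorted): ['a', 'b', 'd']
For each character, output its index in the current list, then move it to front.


MTF encoding:
'a': index 0 in ['a', 'b', 'd'] -> ['a', 'b', 'd']
'a': index 0 in ['a', 'b', 'd'] -> ['a', 'b', 'd']
'd': index 2 in ['a', 'b', 'd'] -> ['d', 'a', 'b']
'a': index 1 in ['d', 'a', 'b'] -> ['a', 'd', 'b']
'a': index 0 in ['a', 'd', 'b'] -> ['a', 'd', 'b']
'b': index 2 in ['a', 'd', 'b'] -> ['b', 'a', 'd']
'a': index 1 in ['b', 'a', 'd'] -> ['a', 'b', 'd']
'b': index 1 in ['a', 'b', 'd'] -> ['b', 'a', 'd']
'd': index 2 in ['b', 'a', 'd'] -> ['d', 'b', 'a']
'b': index 1 in ['d', 'b', 'a'] -> ['b', 'd', 'a']
'a': index 2 in ['b', 'd', 'a'] -> ['a', 'b', 'd']


Output: [0, 0, 2, 1, 0, 2, 1, 1, 2, 1, 2]
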